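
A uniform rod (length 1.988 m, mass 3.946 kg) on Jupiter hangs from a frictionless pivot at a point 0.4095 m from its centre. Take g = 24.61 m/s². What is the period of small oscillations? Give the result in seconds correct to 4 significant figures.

1.395 s

For a physical pendulum T = 2π√(I/(mgd)), with d = 0.40950 m from pivot to centre of mass.
I_cm = mL²/12 = 3.946 × 1.988²/12 = 1.2996 kg·m²; I = I_cm + md² = 1.2996 + 3.946 × 0.40950² = 1.9613 kg·m².
T = 2π√(1.9613/(3.946 × 24.61 × 0.40950)) = 1.395 s.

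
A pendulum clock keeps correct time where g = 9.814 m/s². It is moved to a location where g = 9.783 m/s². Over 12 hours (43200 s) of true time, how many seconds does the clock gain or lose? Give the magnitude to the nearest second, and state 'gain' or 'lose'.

lose 68 s

The clock's period scales as T ∝ 1/√g, so T'/T = √(9.814/9.783) = 1.00158.
In 43200 s of true time the clock registers 43200/1.00158 = 43131.7 s, so it loses 68 s.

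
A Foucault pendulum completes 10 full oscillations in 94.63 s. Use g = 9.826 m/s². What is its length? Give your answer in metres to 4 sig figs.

T = 94.63/10 = 9.4630 s.
From T = 2π√(L/g), L = gT²/(4π²) = 9.826 × 9.4630²/(4π²) = 22.29 m.

22.29 m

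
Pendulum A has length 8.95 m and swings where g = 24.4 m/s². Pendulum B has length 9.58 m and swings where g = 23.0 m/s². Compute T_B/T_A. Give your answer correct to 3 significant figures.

1.07

T = 2π√(L/g), so T_B/T_A = √((L_B/g_B)/(L_A/g_A)) = √((9.58/23.0)/(8.95/24.4)) = 1.07.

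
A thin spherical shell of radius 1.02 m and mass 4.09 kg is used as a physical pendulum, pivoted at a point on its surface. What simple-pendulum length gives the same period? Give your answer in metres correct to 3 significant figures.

The equivalent simple-pendulum length is L_eq = I/(md), where I is about the pivot and d = 1.020 m.
I_cm = (2/3)mR² = 2.837 kg·m², so I = I_cm + md² = 2.837 + 4.255 = 7.092 kg·m².
L_eq = 7.092/(4.09 × 1.020) = 1.70 m.

1.70 m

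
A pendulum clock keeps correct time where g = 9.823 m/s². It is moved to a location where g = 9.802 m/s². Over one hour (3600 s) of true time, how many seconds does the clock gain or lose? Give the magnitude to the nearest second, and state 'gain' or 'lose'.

The clock's period scales as T ∝ 1/√g, so T'/T = √(9.823/9.802) = 1.00107.
In 3600 s of true time the clock registers 3600/1.00107 = 3596.1 s, so it loses 4 s.

lose 4 s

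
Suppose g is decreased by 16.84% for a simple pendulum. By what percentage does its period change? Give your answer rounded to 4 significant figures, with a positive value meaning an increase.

T ∝ 1/√g, so T'/T = 1/√(0.83160) = 1.0966.
Percentage change in T = (1.0966 − 1) × 100% = 9.659%.

9.659%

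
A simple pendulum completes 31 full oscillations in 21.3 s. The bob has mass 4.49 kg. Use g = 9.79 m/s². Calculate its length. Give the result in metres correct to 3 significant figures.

T = 21.3/31 = 0.6871 s.
From T = 2π√(L/g), L = gT²/(4π²) = 9.79 × 0.6871²/(4π²) = 0.117 m.

0.117 m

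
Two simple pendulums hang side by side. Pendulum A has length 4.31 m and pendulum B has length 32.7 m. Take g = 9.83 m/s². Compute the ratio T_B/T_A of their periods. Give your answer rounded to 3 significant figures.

2.75

T ∝ √L, so T_B/T_A = √(L_B/L_A) = √(32.7/4.31) = 2.75.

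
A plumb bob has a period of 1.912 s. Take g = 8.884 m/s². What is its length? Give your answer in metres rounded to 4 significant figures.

From T = 2π√(L/g), L = gT²/(4π²) = 8.884 × 1.9120²/(4π²) = 0.8227 m.

0.8227 m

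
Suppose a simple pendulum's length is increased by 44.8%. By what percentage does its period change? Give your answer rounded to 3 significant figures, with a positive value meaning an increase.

T ∝ √L, so T'/T = √(1.448) = 1.203.
Percentage change in T = (1.203 − 1) × 100% = 20.3%.

20.3%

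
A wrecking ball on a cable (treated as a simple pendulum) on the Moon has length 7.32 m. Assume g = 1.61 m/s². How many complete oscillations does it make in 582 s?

43

T = 2π√(L/g) = 2π√(7.32/1.61) = 13.40 s.
Number of complete oscillations = ⌊582/13.40⌋ = ⌊43.44⌋ = 43.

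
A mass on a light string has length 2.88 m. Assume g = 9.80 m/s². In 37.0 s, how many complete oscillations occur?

T = 2π√(L/g) = 2π√(2.88/9.80) = 3.406 s.
Number of complete oscillations = ⌊37.0/3.406⌋ = ⌊10.86⌋ = 10.

10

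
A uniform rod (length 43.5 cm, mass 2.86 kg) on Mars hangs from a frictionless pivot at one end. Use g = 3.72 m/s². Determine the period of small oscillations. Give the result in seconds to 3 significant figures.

For a physical pendulum T = 2π√(I/(mgd)), with d = 0.2175 m from pivot to centre of mass.
I_cm = mL²/12 = 2.86 × 0.435²/12 = 0.04510 kg·m²; I = I_cm + md² = 0.04510 + 2.86 × 0.2175² = 0.1804 kg·m².
T = 2π√(0.1804/(2.86 × 3.72 × 0.2175)) = 1.75 s.

1.75 s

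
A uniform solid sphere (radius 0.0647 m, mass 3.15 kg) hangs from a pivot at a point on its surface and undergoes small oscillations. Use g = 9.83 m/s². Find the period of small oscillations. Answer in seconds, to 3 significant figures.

0.603 s

I_cm = (2/5)mr² = 0.005274 kg·m². The pivot is at distance d = 0.0647 m from the centre of mass.
By the parallel-axis theorem, I = I_cm + md² = 0.005274 + 0.01319 = 0.01846 kg·m².
T = 2π√(I/(mgd)) = 2π√(0.01846/(3.15 × 9.83 × 0.0647)) = 0.603 s.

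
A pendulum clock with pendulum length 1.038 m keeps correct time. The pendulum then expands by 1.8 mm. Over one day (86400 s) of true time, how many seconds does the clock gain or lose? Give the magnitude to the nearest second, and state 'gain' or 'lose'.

T ∝ √L, so T'/T = √(1.03980/1.038) = 1.00087.
In 86400 s of true time the clock registers 86400/1.00087 = 86325.2 s, so it loses 75 s.

lose 75 s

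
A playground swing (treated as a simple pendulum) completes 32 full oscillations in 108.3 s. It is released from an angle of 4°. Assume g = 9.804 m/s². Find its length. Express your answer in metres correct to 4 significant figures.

T = 108.3/32 = 3.3844 s.
From T = 2π√(L/g), L = gT²/(4π²) = 9.804 × 3.3844²/(4π²) = 2.844 m.

2.844 m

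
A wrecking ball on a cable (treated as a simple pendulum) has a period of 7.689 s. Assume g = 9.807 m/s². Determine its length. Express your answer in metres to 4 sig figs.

14.69 m

From T = 2π√(L/g), L = gT²/(4π²) = 9.807 × 7.6890²/(4π²) = 14.69 m.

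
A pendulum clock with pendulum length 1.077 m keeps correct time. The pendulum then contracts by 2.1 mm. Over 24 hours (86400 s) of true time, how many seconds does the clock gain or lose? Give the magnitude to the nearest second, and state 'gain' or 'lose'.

T ∝ √L, so T'/T = √(1.07490/1.077) = 0.999025.
In 86400 s of true time the clock registers 86400/0.999025 = 86484.4 s, so it gains 84 s.

gain 84 s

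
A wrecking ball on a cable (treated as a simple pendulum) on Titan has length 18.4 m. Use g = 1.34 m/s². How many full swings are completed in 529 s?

22

T = 2π√(L/g) = 2π√(18.4/1.34) = 23.28 s.
Number of complete oscillations = ⌊529/23.28⌋ = ⌊22.72⌋ = 22.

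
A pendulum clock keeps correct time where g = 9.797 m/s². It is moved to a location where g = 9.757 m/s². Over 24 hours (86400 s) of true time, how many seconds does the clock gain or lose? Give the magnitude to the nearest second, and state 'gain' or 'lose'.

lose 177 s

The clock's period scales as T ∝ 1/√g, so T'/T = √(9.797/9.757) = 1.00205.
In 86400 s of true time the clock registers 86400/1.00205 = 86223.4 s, so it loses 177 s.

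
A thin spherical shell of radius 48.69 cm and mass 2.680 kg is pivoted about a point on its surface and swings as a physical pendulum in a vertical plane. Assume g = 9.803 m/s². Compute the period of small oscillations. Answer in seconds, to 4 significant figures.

1.808 s

I_cm = (2/3)mr² = 0.42357 kg·m². The pivot is at distance d = 0.4869 m from the centre of mass.
By the parallel-axis theorem, I = I_cm + md² = 0.42357 + 0.63535 = 1.0589 kg·m².
T = 2π√(I/(mgd)) = 2π√(1.0589/(2.680 × 9.803 × 0.4869)) = 1.808 s.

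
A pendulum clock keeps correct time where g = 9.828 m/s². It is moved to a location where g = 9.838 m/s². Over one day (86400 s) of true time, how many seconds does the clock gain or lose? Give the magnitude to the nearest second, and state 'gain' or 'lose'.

The clock's period scales as T ∝ 1/√g, so T'/T = √(9.828/9.838) = 0.999492.
In 86400 s of true time the clock registers 86400/0.999492 = 86443.9 s, so it gains 44 s.

gain 44 s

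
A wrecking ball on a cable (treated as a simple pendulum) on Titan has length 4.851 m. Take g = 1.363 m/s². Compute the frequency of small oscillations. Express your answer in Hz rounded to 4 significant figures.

0.08436 Hz

T = 2π√(L/g) = 2π√(4.851/1.363) = 11.854 s, so f = 1/T = 0.08436 Hz.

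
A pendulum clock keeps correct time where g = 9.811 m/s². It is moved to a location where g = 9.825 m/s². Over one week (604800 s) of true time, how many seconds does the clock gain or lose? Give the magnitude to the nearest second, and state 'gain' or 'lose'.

The clock's period scales as T ∝ 1/√g, so T'/T = √(9.811/9.825) = 0.999287.
In 604800 s of true time the clock registers 604800/0.999287 = 605231.4 s, so it gains 431 s.

gain 431 s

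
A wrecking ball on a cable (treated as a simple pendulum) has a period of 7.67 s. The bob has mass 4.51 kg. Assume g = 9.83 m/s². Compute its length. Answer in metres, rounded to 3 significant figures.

From T = 2π√(L/g), L = gT²/(4π²) = 9.83 × 7.670²/(4π²) = 14.6 m.

14.6 m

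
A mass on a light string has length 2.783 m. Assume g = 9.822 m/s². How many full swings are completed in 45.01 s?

T = 2π√(L/g) = 2π√(2.783/9.822) = 3.3445 s.
Number of complete oscillations = ⌊45.01/3.3445⌋ = ⌊13.458⌋ = 13.

13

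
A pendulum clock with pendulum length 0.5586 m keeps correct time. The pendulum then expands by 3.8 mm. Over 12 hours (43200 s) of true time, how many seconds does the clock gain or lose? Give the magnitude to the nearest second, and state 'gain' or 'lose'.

T ∝ √L, so T'/T = √(0.56240/0.5586) = 1.00340.
In 43200 s of true time the clock registers 43200/1.00340 = 43053.8 s, so it loses 146 s.

lose 146 s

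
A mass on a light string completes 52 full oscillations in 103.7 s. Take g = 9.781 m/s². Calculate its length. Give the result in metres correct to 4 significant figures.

0.9853 m

T = 103.7/52 = 1.9942 s.
From T = 2π√(L/g), L = gT²/(4π²) = 9.781 × 1.9942²/(4π²) = 0.9853 m.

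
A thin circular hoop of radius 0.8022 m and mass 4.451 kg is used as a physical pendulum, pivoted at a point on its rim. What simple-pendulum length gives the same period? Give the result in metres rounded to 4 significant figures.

The equivalent simple-pendulum length is L_eq = I/(md), where I is about the pivot and d = 0.80220 m.
I_cm = mR² = 2.8643 kg·m², so I = I_cm + md² = 2.8643 + 2.8643 = 5.7287 kg·m².
L_eq = 5.7287/(4.451 × 0.80220) = 1.604 m.

1.604 m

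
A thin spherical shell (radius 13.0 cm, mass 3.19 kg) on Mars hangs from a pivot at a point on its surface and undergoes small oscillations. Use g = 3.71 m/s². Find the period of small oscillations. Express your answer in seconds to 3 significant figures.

I_cm = (2/3)mr² = 0.03594 kg·m². The pivot is at distance d = 0.130 m from the centre of mass.
By the parallel-axis theorem, I = I_cm + md² = 0.03594 + 0.05391 = 0.08985 kg·m².
T = 2π√(I/(mgd)) = 2π√(0.08985/(3.19 × 3.71 × 0.130)) = 1.52 s.

1.52 s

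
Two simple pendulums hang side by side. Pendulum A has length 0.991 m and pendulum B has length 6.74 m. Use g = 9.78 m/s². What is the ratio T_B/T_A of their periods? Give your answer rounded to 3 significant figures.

2.61

T ∝ √L, so T_B/T_A = √(L_B/L_A) = √(6.74/0.991) = 2.61.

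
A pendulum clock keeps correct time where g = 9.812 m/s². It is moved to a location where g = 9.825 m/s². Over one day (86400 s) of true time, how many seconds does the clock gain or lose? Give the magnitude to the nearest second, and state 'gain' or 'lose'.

The clock's period scales as T ∝ 1/√g, so T'/T = √(9.812/9.825) = 0.999338.
In 86400 s of true time the clock registers 86400/0.999338 = 86457.2 s, so it gains 57 s.

gain 57 s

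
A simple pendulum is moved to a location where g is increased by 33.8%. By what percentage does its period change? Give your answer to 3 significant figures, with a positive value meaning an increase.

T ∝ 1/√g, so T'/T = 1/√(1.338) = 0.8645.
Percentage change in T = (0.8645 − 1) × 100% = -13.5%.

-13.5%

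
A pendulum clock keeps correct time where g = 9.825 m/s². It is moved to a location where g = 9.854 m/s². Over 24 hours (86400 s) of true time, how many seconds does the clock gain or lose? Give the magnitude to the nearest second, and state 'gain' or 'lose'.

The clock's period scales as T ∝ 1/√g, so T'/T = √(9.825/9.854) = 0.998527.
In 86400 s of true time the clock registers 86400/0.998527 = 86527.4 s, so it gains 127 s.

gain 127 s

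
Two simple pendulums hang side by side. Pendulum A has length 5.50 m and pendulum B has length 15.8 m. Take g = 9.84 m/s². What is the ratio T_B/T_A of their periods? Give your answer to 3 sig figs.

T ∝ √L, so T_B/T_A = √(L_B/L_A) = √(15.8/5.50) = 1.69.

1.69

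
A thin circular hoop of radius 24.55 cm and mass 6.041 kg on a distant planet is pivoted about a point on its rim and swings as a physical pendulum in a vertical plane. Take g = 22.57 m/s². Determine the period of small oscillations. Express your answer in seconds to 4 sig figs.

I_cm = mr² = 0.36409 kg·m². The pivot is at distance d = 0.2455 m from the centre of mass.
By the parallel-axis theorem, I = I_cm + md² = 0.36409 + 0.36409 = 0.72819 kg·m².
T = 2π√(I/(mgd)) = 2π√(0.72819/(6.041 × 22.57 × 0.2455)) = 0.9267 s.

0.9267 s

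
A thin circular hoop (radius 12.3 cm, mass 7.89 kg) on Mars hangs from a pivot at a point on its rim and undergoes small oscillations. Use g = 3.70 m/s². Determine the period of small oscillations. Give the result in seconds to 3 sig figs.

1.62 s

I_cm = mr² = 0.1194 kg·m². The pivot is at distance d = 0.123 m from the centre of mass.
By the parallel-axis theorem, I = I_cm + md² = 0.1194 + 0.1194 = 0.2387 kg·m².
T = 2π√(I/(mgd)) = 2π√(0.2387/(7.89 × 3.70 × 0.123)) = 1.62 s.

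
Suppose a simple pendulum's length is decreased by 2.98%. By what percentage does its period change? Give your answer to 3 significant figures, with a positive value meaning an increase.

-1.50%

T ∝ √L, so T'/T = √(0.9702) = 0.9850.
Percentage change in T = (0.9850 − 1) × 100% = -1.50%.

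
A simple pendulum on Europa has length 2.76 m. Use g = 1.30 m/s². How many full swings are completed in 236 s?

25

T = 2π√(L/g) = 2π√(2.76/1.30) = 9.155 s.
Number of complete oscillations = ⌊236/9.155⌋ = ⌊25.78⌋ = 25.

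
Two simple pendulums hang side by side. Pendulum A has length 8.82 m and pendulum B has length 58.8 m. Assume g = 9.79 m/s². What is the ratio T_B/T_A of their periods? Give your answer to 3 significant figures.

2.58

T ∝ √L, so T_B/T_A = √(L_B/L_A) = √(58.8/8.82) = 2.58.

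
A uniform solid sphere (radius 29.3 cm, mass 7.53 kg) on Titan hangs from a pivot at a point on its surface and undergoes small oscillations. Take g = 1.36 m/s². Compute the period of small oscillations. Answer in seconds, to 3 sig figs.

I_cm = (2/5)mr² = 0.2586 kg·m². The pivot is at distance d = 0.293 m from the centre of mass.
By the parallel-axis theorem, I = I_cm + md² = 0.2586 + 0.6464 = 0.9050 kg·m².
T = 2π√(I/(mgd)) = 2π√(0.9050/(7.53 × 1.36 × 0.293)) = 3.45 s.

3.45 s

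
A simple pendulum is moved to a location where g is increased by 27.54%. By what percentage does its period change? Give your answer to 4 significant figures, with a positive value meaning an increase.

T ∝ 1/√g, so T'/T = 1/√(1.2754) = 0.88548.
Percentage change in T = (0.88548 − 1) × 100% = -11.45%.

-11.45%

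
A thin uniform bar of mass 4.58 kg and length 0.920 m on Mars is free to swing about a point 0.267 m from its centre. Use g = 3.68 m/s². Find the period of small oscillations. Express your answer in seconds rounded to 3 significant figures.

For a physical pendulum T = 2π√(I/(mgd)), with d = 0.2670 m from pivot to centre of mass.
I_cm = mL²/12 = 4.58 × 0.920²/12 = 0.3230 kg·m²; I = I_cm + md² = 0.3230 + 4.58 × 0.2670² = 0.6495 kg·m².
T = 2π√(0.6495/(4.58 × 3.68 × 0.2670)) = 2.39 s.

2.39 s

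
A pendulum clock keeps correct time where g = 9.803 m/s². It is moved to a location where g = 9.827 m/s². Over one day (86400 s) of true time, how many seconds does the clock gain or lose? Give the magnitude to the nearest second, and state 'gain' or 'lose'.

gain 106 s

The clock's period scales as T ∝ 1/√g, so T'/T = √(9.803/9.827) = 0.998778.
In 86400 s of true time the clock registers 86400/0.998778 = 86505.7 s, so it gains 106 s.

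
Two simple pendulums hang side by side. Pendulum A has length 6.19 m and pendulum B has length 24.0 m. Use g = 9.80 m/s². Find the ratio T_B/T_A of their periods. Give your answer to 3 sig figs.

1.97

T ∝ √L, so T_B/T_A = √(L_B/L_A) = √(24.0/6.19) = 1.97.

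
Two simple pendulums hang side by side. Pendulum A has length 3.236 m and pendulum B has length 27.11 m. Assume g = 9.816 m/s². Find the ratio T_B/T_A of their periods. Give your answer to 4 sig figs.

2.894

T ∝ √L, so T_B/T_A = √(L_B/L_A) = √(27.11/3.236) = 2.894.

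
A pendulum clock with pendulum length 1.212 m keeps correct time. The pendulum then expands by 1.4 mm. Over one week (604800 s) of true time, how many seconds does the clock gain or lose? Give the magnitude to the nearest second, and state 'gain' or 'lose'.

lose 349 s

T ∝ √L, so T'/T = √(1.21340/1.212) = 1.00058.
In 604800 s of true time the clock registers 604800/1.00058 = 604451.0 s, so it loses 349 s.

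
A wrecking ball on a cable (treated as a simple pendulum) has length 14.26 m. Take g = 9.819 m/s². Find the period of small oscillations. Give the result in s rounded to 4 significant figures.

T = 2π√(L/g) = 2π√(14.26/9.819) = 2π × 1.2051 = 7.572 s.

7.572 s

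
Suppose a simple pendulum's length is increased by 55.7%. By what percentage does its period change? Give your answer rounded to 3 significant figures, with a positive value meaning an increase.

24.8%

T ∝ √L, so T'/T = √(1.557) = 1.248.
Percentage change in T = (1.248 − 1) × 100% = 24.8%.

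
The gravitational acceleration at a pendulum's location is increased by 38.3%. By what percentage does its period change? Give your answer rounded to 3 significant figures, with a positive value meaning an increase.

T ∝ 1/√g, so T'/T = 1/√(1.383) = 0.8503.
Percentage change in T = (0.8503 − 1) × 100% = -15.0%.

-15.0%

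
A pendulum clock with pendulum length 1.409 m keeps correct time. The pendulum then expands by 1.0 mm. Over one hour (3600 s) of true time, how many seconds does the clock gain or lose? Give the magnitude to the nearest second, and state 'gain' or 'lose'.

T ∝ √L, so T'/T = √(1.41000/1.409) = 1.00035.
In 3600 s of true time the clock registers 3600/1.00035 = 3598.7 s, so it loses 1 s.

lose 1 s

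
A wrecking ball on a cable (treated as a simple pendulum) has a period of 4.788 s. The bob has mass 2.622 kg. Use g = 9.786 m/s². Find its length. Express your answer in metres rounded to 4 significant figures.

5.683 m

From T = 2π√(L/g), L = gT²/(4π²) = 9.786 × 4.7880²/(4π²) = 5.683 m.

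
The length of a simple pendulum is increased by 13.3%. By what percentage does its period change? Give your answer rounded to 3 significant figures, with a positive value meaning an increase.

T ∝ √L, so T'/T = √(1.133) = 1.064.
Percentage change in T = (1.064 − 1) × 100% = 6.44%.

6.44%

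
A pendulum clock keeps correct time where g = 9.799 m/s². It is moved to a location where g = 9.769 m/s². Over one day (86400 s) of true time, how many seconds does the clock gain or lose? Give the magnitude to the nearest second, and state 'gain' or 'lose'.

lose 132 s

The clock's period scales as T ∝ 1/√g, so T'/T = √(9.799/9.769) = 1.00153.
In 86400 s of true time the clock registers 86400/1.00153 = 86267.6 s, so it loses 132 s.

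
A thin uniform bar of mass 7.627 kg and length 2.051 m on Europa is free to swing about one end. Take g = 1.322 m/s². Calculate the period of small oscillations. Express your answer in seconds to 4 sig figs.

6.390 s

For a physical pendulum T = 2π√(I/(mgd)), with d = 1.0255 m from pivot to centre of mass.
I_cm = mL²/12 = 7.627 × 2.051²/12 = 2.6736 kg·m²; I = I_cm + md² = 2.6736 + 7.627 × 1.0255² = 10.695 kg·m².
T = 2π√(10.695/(7.627 × 1.322 × 1.0255)) = 6.390 s.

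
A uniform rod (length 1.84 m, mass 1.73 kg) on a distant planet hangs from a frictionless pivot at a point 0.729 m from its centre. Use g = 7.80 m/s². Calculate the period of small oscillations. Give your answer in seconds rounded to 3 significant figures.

For a physical pendulum T = 2π√(I/(mgd)), with d = 0.7290 m from pivot to centre of mass.
I_cm = mL²/12 = 1.73 × 1.84²/12 = 0.4881 kg·m²; I = I_cm + md² = 0.4881 + 1.73 × 0.7290² = 1.407 kg·m².
T = 2π√(1.407/(1.73 × 7.80 × 0.7290)) = 2.38 s.

2.38 s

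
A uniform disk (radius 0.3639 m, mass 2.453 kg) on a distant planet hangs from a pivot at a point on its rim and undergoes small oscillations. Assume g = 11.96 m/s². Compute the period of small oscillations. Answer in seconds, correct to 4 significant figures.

I_cm = ½mr² = 0.16242 kg·m². The pivot is at distance d = 0.3639 m from the centre of mass.
By the parallel-axis theorem, I = I_cm + md² = 0.16242 + 0.32483 = 0.48725 kg·m².
T = 2π√(I/(mgd)) = 2π√(0.48725/(2.453 × 11.96 × 0.3639)) = 1.342 s.

1.342 s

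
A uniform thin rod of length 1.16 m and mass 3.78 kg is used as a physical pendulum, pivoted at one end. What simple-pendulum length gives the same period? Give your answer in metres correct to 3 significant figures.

0.773 m

The equivalent simple-pendulum length is L_eq = I/(md), where I is about the pivot and d = 0.5800 m.
I_cm = (1/12)mL² = 0.4239 kg·m², so I = I_cm + md² = 0.4239 + 1.272 = 1.695 kg·m².
L_eq = 1.695/(3.78 × 0.5800) = 0.773 m.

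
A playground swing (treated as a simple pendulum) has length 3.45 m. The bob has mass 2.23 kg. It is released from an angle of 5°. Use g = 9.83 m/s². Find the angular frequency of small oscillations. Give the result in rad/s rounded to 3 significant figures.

ω = √(g/L) = √(9.83/3.45) = 1.69 rad/s.

1.69 rad/s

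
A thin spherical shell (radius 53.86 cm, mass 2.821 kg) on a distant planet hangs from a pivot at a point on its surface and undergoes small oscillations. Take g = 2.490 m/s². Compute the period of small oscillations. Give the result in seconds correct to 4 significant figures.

I_cm = (2/3)mr² = 0.54556 kg·m². The pivot is at distance d = 0.5386 m from the centre of mass.
By the parallel-axis theorem, I = I_cm + md² = 0.54556 + 0.81834 = 1.3639 kg·m².
T = 2π√(I/(mgd)) = 2π√(1.3639/(2.821 × 2.490 × 0.5386)) = 3.773 s.

3.773 s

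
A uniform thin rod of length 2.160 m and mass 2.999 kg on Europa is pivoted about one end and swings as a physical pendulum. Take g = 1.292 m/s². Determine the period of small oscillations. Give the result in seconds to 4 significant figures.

6.633 s

For a physical pendulum T = 2π√(I/(mgd)), with d = 1.0800 m from pivot to centre of mass.
I_cm = mL²/12 = 2.999 × 2.160²/12 = 1.1660 kg·m²; I = I_cm + md² = 1.1660 + 2.999 × 1.0800² = 4.6640 kg·m².
T = 2π√(4.6640/(2.999 × 1.292 × 1.0800)) = 6.633 s.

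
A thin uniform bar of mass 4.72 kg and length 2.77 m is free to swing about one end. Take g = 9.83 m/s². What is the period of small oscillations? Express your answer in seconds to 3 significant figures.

2.72 s

For a physical pendulum T = 2π√(I/(mgd)), with d = 1.385 m from pivot to centre of mass.
I_cm = mL²/12 = 4.72 × 2.77²/12 = 3.018 kg·m²; I = I_cm + md² = 3.018 + 4.72 × 1.385² = 12.07 kg·m².
T = 2π√(12.07/(4.72 × 9.83 × 1.385)) = 2.72 s.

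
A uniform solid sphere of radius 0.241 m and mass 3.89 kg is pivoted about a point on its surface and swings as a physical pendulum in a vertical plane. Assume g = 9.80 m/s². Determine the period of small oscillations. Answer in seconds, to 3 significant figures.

1.17 s

I_cm = (2/5)mr² = 0.09037 kg·m². The pivot is at distance d = 0.241 m from the centre of mass.
By the parallel-axis theorem, I = I_cm + md² = 0.09037 + 0.2259 = 0.3163 kg·m².
T = 2π√(I/(mgd)) = 2π√(0.3163/(3.89 × 9.80 × 0.241)) = 1.17 s.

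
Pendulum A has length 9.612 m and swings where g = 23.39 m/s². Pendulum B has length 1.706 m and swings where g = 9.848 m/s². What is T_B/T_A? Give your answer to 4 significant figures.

0.6493

T = 2π√(L/g), so T_B/T_A = √((L_B/g_B)/(L_A/g_A)) = √((1.706/9.848)/(9.612/23.39)) = 0.6493.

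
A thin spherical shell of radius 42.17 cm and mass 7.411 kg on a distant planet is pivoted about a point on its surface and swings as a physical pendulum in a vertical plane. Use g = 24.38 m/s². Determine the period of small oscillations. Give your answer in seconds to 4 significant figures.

I_cm = (2/3)mr² = 0.87860 kg·m². The pivot is at distance d = 0.4217 m from the centre of mass.
By the parallel-axis theorem, I = I_cm + md² = 0.87860 + 1.3179 = 2.1965 kg·m².
T = 2π√(I/(mgd)) = 2π√(2.1965/(7.411 × 24.38 × 0.4217)) = 1.067 s.

1.067 s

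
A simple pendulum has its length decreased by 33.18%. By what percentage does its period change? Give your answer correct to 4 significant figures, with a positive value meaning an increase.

T ∝ √L, so T'/T = √(0.66820) = 0.81744.
Percentage change in T = (0.81744 − 1) × 100% = -18.26%.

-18.26%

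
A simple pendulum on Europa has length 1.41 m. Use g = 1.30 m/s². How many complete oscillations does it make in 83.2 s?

T = 2π√(L/g) = 2π√(1.41/1.30) = 6.544 s.
Number of complete oscillations = ⌊83.2/6.544⌋ = ⌊12.71⌋ = 12.

12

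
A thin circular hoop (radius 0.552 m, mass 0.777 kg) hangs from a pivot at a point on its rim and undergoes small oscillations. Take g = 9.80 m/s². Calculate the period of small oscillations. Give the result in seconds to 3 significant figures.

I_cm = mr² = 0.2368 kg·m². The pivot is at distance d = 0.552 m from the centre of mass.
By the parallel-axis theorem, I = I_cm + md² = 0.2368 + 0.2368 = 0.4735 kg·m².
T = 2π√(I/(mgd)) = 2π√(0.4735/(0.777 × 9.80 × 0.552)) = 2.11 s.

2.11 s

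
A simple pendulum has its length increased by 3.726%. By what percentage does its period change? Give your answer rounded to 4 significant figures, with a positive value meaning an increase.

1.846%

T ∝ √L, so T'/T = √(1.0373) = 1.0185.
Percentage change in T = (1.0185 − 1) × 100% = 1.846%.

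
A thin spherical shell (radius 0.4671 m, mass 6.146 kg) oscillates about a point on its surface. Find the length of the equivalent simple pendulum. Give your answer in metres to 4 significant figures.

0.7785 m

The equivalent simple-pendulum length is L_eq = I/(md), where I is about the pivot and d = 0.46710 m.
I_cm = (2/3)mR² = 0.89397 kg·m², so I = I_cm + md² = 0.89397 + 1.3409 = 2.2349 kg·m².
L_eq = 2.2349/(6.146 × 0.46710) = 0.7785 m.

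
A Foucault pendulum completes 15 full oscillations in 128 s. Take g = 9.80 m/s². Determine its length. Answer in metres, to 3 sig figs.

T = 128/15 = 8.533 s.
From T = 2π√(L/g), L = gT²/(4π²) = 9.80 × 8.533²/(4π²) = 18.1 m.

18.1 m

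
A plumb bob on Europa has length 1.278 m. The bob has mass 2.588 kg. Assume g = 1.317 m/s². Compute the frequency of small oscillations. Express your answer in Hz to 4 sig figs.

0.1616 Hz

T = 2π√(L/g) = 2π√(1.278/1.317) = 6.1895 s, so f = 1/T = 0.1616 Hz.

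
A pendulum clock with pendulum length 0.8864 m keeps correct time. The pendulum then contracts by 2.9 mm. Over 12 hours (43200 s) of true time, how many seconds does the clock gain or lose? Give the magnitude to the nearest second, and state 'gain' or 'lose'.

gain 71 s

T ∝ √L, so T'/T = √(0.88350/0.8864) = 0.998363.
In 43200 s of true time the clock registers 43200/0.998363 = 43270.8 s, so it gains 71 s.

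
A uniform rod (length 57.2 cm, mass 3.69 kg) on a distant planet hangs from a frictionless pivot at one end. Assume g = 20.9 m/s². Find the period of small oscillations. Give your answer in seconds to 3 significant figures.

0.849 s

For a physical pendulum T = 2π√(I/(mgd)), with d = 0.2860 m from pivot to centre of mass.
I_cm = mL²/12 = 3.69 × 0.572²/12 = 0.1006 kg·m²; I = I_cm + md² = 0.1006 + 3.69 × 0.2860² = 0.4024 kg·m².
T = 2π√(0.4024/(3.69 × 20.9 × 0.2860)) = 0.849 s.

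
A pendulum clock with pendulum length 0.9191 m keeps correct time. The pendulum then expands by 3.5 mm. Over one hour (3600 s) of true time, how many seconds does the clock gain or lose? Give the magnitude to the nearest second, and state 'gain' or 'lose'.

T ∝ √L, so T'/T = √(0.92260/0.9191) = 1.00190.
In 3600 s of true time the clock registers 3600/1.00190 = 3593.2 s, so it loses 7 s.

lose 7 s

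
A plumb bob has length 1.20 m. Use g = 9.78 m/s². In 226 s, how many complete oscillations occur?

102

T = 2π√(L/g) = 2π√(1.20/9.78) = 2.201 s.
Number of complete oscillations = ⌊226/2.201⌋ = ⌊102.7⌋ = 102.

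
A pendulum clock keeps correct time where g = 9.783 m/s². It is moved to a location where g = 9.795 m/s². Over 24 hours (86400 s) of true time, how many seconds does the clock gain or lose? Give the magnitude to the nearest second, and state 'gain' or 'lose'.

gain 53 s

The clock's period scales as T ∝ 1/√g, so T'/T = √(9.783/9.795) = 0.999387.
In 86400 s of true time the clock registers 86400/0.999387 = 86453.0 s, so it gains 53 s.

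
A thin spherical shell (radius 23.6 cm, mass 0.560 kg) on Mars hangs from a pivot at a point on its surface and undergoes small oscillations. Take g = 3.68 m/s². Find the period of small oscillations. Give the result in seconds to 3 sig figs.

I_cm = (2/3)mr² = 0.02079 kg·m². The pivot is at distance d = 0.236 m from the centre of mass.
By the parallel-axis theorem, I = I_cm + md² = 0.02079 + 0.03119 = 0.05198 kg·m².
T = 2π√(I/(mgd)) = 2π√(0.05198/(0.560 × 3.68 × 0.236)) = 2.05 s.

2.05 s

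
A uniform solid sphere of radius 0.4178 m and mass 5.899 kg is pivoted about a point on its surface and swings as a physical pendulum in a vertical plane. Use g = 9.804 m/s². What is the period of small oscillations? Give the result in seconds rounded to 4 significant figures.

I_cm = (2/5)mr² = 0.41188 kg·m². The pivot is at distance d = 0.4178 m from the centre of mass.
By the parallel-axis theorem, I = I_cm + md² = 0.41188 + 1.0297 = 1.4416 kg·m².
T = 2π√(I/(mgd)) = 2π√(1.4416/(5.899 × 9.804 × 0.4178)) = 1.535 s.

1.535 s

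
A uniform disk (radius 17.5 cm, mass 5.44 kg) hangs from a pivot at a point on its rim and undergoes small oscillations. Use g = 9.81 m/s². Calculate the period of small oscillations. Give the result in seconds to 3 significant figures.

1.03 s

I_cm = ½mr² = 0.08330 kg·m². The pivot is at distance d = 0.175 m from the centre of mass.
By the parallel-axis theorem, I = I_cm + md² = 0.08330 + 0.1666 = 0.2499 kg·m².
T = 2π√(I/(mgd)) = 2π√(0.2499/(5.44 × 9.81 × 0.175)) = 1.03 s.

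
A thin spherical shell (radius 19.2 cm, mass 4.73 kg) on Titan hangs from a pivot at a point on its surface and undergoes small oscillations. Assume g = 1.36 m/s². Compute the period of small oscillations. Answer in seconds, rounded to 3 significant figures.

I_cm = (2/3)mr² = 0.1162 kg·m². The pivot is at distance d = 0.192 m from the centre of mass.
By the parallel-axis theorem, I = I_cm + md² = 0.1162 + 0.1744 = 0.2906 kg·m².
T = 2π√(I/(mgd)) = 2π√(0.2906/(4.73 × 1.36 × 0.192)) = 3.05 s.

3.05 s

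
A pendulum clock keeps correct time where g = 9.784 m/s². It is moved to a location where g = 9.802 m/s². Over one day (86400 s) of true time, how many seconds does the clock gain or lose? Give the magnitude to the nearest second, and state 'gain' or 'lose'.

The clock's period scales as T ∝ 1/√g, so T'/T = √(9.784/9.802) = 0.999081.
In 86400 s of true time the clock registers 86400/0.999081 = 86479.4 s, so it gains 79 s.

gain 79 s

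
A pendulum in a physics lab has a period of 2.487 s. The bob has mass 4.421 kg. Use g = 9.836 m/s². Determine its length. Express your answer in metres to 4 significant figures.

1.541 m

From T = 2π√(L/g), L = gT²/(4π²) = 9.836 × 2.4870²/(4π²) = 1.541 m.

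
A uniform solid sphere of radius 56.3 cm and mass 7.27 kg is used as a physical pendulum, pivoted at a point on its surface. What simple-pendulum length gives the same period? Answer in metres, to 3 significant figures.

0.788 m

The equivalent simple-pendulum length is L_eq = I/(md), where I is about the pivot and d = 0.5630 m.
I_cm = (2/5)mR² = 0.9217 kg·m², so I = I_cm + md² = 0.9217 + 2.304 = 3.226 kg·m².
L_eq = 3.226/(7.27 × 0.5630) = 0.788 m.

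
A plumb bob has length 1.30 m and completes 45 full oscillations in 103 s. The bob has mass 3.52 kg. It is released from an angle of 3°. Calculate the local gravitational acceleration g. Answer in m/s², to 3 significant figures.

9.80 m/s²

T = 103/45 = 2.289 s.
From T = 2π√(L/g), g = 4π²L/T² = 4π² × 1.30/2.289² = 9.80 m/s².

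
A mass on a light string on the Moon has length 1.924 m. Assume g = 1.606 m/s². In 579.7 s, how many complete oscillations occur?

T = 2π√(L/g) = 2π√(1.924/1.606) = 6.8772 s.
Number of complete oscillations = ⌊579.7/6.8772⌋ = ⌊84.293⌋ = 84.

84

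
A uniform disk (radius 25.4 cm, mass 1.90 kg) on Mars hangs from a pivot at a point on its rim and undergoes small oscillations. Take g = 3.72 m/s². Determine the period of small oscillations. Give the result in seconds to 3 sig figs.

I_cm = ½mr² = 0.06129 kg·m². The pivot is at distance d = 0.254 m from the centre of mass.
By the parallel-axis theorem, I = I_cm + md² = 0.06129 + 0.1226 = 0.1839 kg·m².
T = 2π√(I/(mgd)) = 2π√(0.1839/(1.90 × 3.72 × 0.254)) = 2.01 s.

2.01 s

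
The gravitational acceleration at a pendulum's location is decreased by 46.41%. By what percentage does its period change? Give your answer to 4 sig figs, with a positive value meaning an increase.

T ∝ 1/√g, so T'/T = 1/√(0.53590) = 1.3660.
Percentage change in T = (1.3660 − 1) × 100% = 36.60%.

36.60%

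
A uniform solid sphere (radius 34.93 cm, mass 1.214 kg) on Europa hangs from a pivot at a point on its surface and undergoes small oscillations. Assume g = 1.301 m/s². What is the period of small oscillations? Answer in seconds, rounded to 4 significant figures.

I_cm = (2/5)mr² = 0.059248 kg·m². The pivot is at distance d = 0.3493 m from the centre of mass.
By the parallel-axis theorem, I = I_cm + md² = 0.059248 + 0.14812 = 0.20737 kg·m².
T = 2π√(I/(mgd)) = 2π√(0.20737/(1.214 × 1.301 × 0.3493)) = 3.852 s.

3.852 s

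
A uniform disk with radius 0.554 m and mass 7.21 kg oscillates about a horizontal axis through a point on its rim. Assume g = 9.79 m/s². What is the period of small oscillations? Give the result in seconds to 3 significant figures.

1.83 s

I_cm = ½mr² = 1.106 kg·m². The pivot is at distance d = 0.554 m from the centre of mass.
By the parallel-axis theorem, I = I_cm + md² = 1.106 + 2.213 = 3.319 kg·m².
T = 2π√(I/(mgd)) = 2π√(3.319/(7.21 × 9.79 × 0.554)) = 1.83 s.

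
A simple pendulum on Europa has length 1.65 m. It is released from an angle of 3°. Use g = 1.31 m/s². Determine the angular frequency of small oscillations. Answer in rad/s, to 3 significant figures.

ω = √(g/L) = √(1.31/1.65) = 0.891 rad/s.

0.891 rad/s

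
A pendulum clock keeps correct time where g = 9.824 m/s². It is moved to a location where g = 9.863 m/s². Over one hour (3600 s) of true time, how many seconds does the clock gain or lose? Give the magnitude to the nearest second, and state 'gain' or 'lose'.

The clock's period scales as T ∝ 1/√g, so T'/T = √(9.824/9.863) = 0.998021.
In 3600 s of true time the clock registers 3600/0.998021 = 3607.1 s, so it gains 7 s.

gain 7 s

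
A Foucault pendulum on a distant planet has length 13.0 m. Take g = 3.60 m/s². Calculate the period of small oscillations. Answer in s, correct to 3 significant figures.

T = 2π√(L/g) = 2π√(13.0/3.60) = 2π × 1.900 = 11.9 s.

11.9 s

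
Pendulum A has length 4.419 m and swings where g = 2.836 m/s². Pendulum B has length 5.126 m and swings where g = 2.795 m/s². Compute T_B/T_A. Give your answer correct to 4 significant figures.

T = 2π√(L/g), so T_B/T_A = √((L_B/g_B)/(L_A/g_A)) = √((5.126/2.795)/(4.419/2.836)) = 1.085.

1.085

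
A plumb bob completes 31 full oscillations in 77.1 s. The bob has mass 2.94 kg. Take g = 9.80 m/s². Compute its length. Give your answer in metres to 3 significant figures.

1.54 m

T = 77.1/31 = 2.487 s.
From T = 2π√(L/g), L = gT²/(4π²) = 9.80 × 2.487²/(4π²) = 1.54 m.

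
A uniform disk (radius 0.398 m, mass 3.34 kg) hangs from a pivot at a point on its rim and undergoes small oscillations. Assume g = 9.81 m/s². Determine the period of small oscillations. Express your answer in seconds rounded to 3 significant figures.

I_cm = ½mr² = 0.2645 kg·m². The pivot is at distance d = 0.398 m from the centre of mass.
By the parallel-axis theorem, I = I_cm + md² = 0.2645 + 0.5291 = 0.7936 kg·m².
T = 2π√(I/(mgd)) = 2π√(0.7936/(3.34 × 9.81 × 0.398)) = 1.55 s.

1.55 s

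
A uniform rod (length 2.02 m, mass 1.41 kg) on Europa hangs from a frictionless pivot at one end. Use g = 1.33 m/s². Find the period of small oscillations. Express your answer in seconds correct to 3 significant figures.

For a physical pendulum T = 2π√(I/(mgd)), with d = 1.010 m from pivot to centre of mass.
I_cm = mL²/12 = 1.41 × 2.02²/12 = 0.4794 kg·m²; I = I_cm + md² = 0.4794 + 1.41 × 1.010² = 1.918 kg·m².
T = 2π√(1.918/(1.41 × 1.33 × 1.010)) = 6.32 s.

6.32 s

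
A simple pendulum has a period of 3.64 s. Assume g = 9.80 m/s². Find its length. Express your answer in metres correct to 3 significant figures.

From T = 2π√(L/g), L = gT²/(4π²) = 9.80 × 3.640²/(4π²) = 3.29 m.

3.29 m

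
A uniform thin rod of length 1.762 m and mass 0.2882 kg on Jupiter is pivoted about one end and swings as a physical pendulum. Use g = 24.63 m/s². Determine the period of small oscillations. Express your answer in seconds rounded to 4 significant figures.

For a physical pendulum T = 2π√(I/(mgd)), with d = 0.88100 m from pivot to centre of mass.
I_cm = mL²/12 = 0.2882 × 1.762²/12 = 0.074563 kg·m²; I = I_cm + md² = 0.074563 + 0.2882 × 0.88100² = 0.29825 kg·m².
T = 2π√(0.29825/(0.2882 × 24.63 × 0.88100)) = 1.372 s.

1.372 s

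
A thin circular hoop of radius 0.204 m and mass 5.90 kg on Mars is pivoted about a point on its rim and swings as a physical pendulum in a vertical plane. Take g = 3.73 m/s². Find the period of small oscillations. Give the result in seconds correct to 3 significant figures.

I_cm = mr² = 0.2455 kg·m². The pivot is at distance d = 0.204 m from the centre of mass.
By the parallel-axis theorem, I = I_cm + md² = 0.2455 + 0.2455 = 0.4911 kg·m².
T = 2π√(I/(mgd)) = 2π√(0.4911/(5.90 × 3.73 × 0.204)) = 2.08 s.

2.08 s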